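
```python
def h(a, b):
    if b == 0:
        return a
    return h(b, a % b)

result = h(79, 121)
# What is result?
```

h(79, 121) -> h(121, 79) -> h(79, 42) -> h(42, 37) -> h(37, 5) -> h(5, 2) -> h(2, 1) -> h(1, 0) -> 1

Answer: 1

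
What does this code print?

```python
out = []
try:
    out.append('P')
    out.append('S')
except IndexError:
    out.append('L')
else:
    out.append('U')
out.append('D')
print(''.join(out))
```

Execution trace: 'P' (try body) → 'S' (try body, no exception) → 'U' (else) → 'D' (after the try/except). Output: PSUD

Answer: PSUD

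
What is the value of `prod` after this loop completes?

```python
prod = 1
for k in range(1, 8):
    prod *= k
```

7! = 5040
`prod` takes the values: 1 → 2 → 6 → 24 → 120 → 720 → 5040

Answer: 5040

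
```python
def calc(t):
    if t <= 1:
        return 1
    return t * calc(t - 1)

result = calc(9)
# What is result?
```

calc(9) = 9 * 8 * 7 * 6 * 5 * 4 * 3 * 2 * 1 = 362880

Answer: 362880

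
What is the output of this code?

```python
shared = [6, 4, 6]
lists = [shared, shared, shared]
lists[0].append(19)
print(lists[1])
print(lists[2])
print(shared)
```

Key concept: list of same reference.
Step by step:
`shared = [6, 4, 6]` → shared = [6, 4, 6]
`lists = [shared, shared, shared]` → lists = [[6, 4, 6], [6, 4, 6], [6, 4, 6]]
`lists[0].append(19)` → shared = [6, 4, 6, 19]; lists = [[6, 4, 6, 19], [6, 4, 6, 19], [6, 4, 6, 19]]
`print(lists[1])` → prints [6, 4, 6, 19]
`print(lists[2])` → prints [6, 4, 6, 19]
`print(shared)` → prints [6, 4, 6, 19]

Answer:
[6, 4, 6, 19]
[6, 4, 6, 19]
[6, 4, 6, 19]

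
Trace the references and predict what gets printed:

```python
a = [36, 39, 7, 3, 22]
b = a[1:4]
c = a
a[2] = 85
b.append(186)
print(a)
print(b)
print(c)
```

Key concept: slice vs alias.
Step by step:
`a = [36, 39, 7, 3, 22]` → a = [36, 39, 7, 3, 22]
`b = a[1:4]` → b = [39, 7, 3]
`c = a` → c = [36, 39, 7, 3, 22] (same object as a)
`a[2] = 85` → a = [36, 39, 85, 3, 22] (same object as c); c = [36, 39, 85, 3, 22] (same object as a)
`b.append(186)` → b = [39, 7, 3, 186]
`print(a)` → prints [36, 39, 85, 3, 22]
`print(b)` → prints [39, 7, 3, 186]
`print(c)` → prints [36, 39, 85, 3, 22]

Answer:
[36, 39, 85, 3, 22]
[39, 7, 3, 186]
[36, 39, 85, 3, 22]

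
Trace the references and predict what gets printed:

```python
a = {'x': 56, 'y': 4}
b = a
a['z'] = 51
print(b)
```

Key concept: dict aliasing.
Step by step:
`a = {'x': 56, 'y': 4}` → a = {'x': 56, 'y': 4}
`b = a` → b = {'x': 56, 'y': 4} (same object as a)
`a['z'] = 51` → a = {'x': 56, 'y': 4, 'z': 51} (same object as b); b = {'x': 56, 'y': 4, 'z': 51} (same object as a)
`print(b)` → prints {'x': 56, 'y': 4, 'z': 51}

Answer: {'x': 56, 'y': 4, 'z': 51}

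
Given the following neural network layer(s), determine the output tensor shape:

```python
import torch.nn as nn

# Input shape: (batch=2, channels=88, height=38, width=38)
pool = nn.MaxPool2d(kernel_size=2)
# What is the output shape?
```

Input: (2, 88, 38, 38) -> Output: (2, 88, 19, 19)

Answer: (2, 88, 19, 19)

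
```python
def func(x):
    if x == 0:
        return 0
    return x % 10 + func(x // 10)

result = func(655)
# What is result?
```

Sum of digits of 655: 5 + 5 + 6 = 16

Answer: 16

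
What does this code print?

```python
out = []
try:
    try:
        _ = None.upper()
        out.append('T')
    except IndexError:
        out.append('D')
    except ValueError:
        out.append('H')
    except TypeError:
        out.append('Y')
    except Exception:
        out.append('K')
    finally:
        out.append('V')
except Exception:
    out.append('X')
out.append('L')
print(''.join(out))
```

Execution trace: 'K' (inner except Exception) → 'V' (inner finally) → 'L' (after the try/except). Output: KVL

Answer: KVL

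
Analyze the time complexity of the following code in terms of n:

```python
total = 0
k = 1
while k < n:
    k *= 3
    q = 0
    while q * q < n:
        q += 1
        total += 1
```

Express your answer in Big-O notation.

Each loop level contributes: log n × √n. Multiplying the contributions gives O(√n log n).

Answer: O(√n log n)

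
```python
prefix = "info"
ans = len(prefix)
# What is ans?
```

Trace:
`prefix = "info"` → prefix = 'info'
`ans = len(prefix)` → ans = 4
So ans = 4

Answer: 4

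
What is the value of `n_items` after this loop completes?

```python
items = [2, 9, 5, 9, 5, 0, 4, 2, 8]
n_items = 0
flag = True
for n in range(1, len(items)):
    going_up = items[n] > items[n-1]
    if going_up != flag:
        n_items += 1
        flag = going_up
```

Count direction changes in [2, 9, 5, 9, 5, 0, 4, 2, 8]
`n_items` takes the values: 0 → 1 → 2 → 3 → 4 → 5 → 6

Answer: 6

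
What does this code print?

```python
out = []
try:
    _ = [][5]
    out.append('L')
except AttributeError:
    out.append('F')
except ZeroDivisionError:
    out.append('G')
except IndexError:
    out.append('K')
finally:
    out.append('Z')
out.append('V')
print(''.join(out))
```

Execution trace: 'K' (except IndexError) → 'Z' (finally) → 'V' (after the try/except). Output: KZV

Answer: KZV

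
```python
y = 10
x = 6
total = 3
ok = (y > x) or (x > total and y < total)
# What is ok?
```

Trace:
`y = 10` → y = 10
`x = 6` → x = 6
`total = 3` → total = 3
`ok = (y > x) or (x > total and y < total)` → ok = True
So ok = True

Answer: True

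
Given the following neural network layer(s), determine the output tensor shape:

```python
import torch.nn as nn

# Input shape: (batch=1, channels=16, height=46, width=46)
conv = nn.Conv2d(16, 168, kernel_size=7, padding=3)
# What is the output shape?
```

Input: (1, 16, 46, 46) -> Output: (1, 168, 46, 46)

Answer: (1, 168, 46, 46)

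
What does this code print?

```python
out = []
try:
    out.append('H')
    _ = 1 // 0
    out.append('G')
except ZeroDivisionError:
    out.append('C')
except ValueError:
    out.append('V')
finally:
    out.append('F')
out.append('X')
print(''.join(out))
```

Execution trace: 'H' (try body) → 'C' (except ZeroDivisionError) → 'F' (finally) → 'X' (after the try/except). Output: HCFX

Answer: HCFX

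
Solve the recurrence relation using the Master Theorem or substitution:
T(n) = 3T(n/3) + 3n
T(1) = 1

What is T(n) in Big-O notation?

By Master Theorem: a=3, b=3, f(n)=3n. Since log_3(3) = 1 and f(n) = Θ(n^1), Case 2 applies. T(n) = O(n log n).

Answer: O(n log n)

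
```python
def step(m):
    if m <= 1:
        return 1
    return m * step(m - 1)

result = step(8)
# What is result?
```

step(8) = 8 * 7 * 6 * 5 * 4 * 3 * 2 * 1 = 40320

Answer: 40320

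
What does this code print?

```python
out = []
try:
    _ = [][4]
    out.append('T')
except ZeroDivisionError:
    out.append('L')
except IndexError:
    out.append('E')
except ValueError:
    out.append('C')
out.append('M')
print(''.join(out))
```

Execution trace: 'E' (except IndexError) → 'M' (after the try/except). Output: EM

Answer: EM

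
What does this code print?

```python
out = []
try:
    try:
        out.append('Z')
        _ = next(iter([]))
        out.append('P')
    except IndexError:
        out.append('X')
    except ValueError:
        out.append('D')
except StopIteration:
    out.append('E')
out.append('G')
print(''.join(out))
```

Execution trace: 'Z' (try body) → 'E' (outer except StopIteration) → 'G' (after the try/except). Output: ZEG

Answer: ZEG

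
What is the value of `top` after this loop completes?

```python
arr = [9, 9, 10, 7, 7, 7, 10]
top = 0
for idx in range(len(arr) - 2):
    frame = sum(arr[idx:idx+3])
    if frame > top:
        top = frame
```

Max sum of 3-element window in [9, 9, 10, 7, 7, 7, 10]
`top` takes the values: 0 → 28

Answer: 28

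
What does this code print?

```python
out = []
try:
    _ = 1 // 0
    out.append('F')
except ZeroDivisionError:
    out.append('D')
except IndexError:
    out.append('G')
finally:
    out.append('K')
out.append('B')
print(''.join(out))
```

Execution trace: 'D' (except ZeroDivisionError) → 'K' (finally) → 'B' (after the try/except). Output: DKB

Answer: DKB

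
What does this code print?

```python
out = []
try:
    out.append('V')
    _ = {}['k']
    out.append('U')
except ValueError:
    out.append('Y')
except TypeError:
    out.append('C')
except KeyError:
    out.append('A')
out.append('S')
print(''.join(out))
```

Execution trace: 'V' (try body) → 'A' (except KeyError) → 'S' (after the try/except). Output: VAS

Answer: VAS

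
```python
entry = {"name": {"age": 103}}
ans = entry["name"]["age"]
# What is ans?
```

Trace:
`entry = {"name": {"age": 103}}` → entry = {'name': {'age': 103}}
`ans = entry["name"]["age"]` → ans = 103
So ans = 103

Answer: 103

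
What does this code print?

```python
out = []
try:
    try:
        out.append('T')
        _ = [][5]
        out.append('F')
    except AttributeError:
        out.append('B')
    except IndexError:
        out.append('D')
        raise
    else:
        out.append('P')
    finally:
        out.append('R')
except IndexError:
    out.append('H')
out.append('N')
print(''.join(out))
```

Execution trace: 'T' (inner try body) → 'D' (inner except IndexError) → 'R' (inner finally) → 'H' (outer except IndexError) → 'N' (after the try/except). Output: TDRHN

Answer: TDRHN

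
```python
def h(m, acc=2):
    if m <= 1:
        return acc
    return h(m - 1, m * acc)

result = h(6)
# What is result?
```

Accumulator trace (n, acc): (6, 2) -> (5, 12) -> (4, 60) -> (3, 240) -> (2, 720) -> (1, 1440) -> return 1440

Answer: 1440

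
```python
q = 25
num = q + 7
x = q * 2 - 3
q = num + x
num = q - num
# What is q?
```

Trace:
`q = 25` → q = 25
`num = q + 7` → num = 32
`x = q * 2 - 3` → x = 47
`q = num + x` → q = 79
`num = q - num` → num = 47
So q = 79

Answer: 79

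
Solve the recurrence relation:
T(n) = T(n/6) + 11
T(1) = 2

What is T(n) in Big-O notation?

Each step divides n by 6 and adds 11. After log_6(n) steps we reach T(1)=2. So T(n) = 11·log_6(n) + 2 = O(log n).

Answer: O(log n)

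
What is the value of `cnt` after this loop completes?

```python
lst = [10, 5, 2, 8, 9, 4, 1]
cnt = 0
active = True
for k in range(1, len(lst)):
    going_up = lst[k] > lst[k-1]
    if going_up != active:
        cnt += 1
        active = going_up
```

Count direction changes in [10, 5, 2, 8, 9, 4, 1]
`cnt` takes the values: 0 → 1 → 2 → 3

Answer: 3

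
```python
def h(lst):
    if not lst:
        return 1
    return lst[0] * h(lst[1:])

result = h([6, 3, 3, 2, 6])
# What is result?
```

Product over [6, 3, 3, 2, 6] = 6 * 3 * 3 * 2 * 6 = 648

Answer: 648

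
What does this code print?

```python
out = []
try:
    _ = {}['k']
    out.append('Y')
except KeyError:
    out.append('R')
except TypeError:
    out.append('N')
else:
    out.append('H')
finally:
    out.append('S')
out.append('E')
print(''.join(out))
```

Execution trace: 'R' (except KeyError) → 'S' (finally) → 'E' (after the try/except). Output: RSE

Answer: RSE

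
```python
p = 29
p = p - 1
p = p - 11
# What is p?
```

Trace:
`p = 29` → p = 29
`p = p - 1` → p = 28
`p = p - 11` → p = 17
So p = 17

Answer: 17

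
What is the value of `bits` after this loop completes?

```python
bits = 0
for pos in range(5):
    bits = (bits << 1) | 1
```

Build 5 consecutive 1-bits: 0b11111
`bits` takes the values: 0 → 1 → 3 → 7 → 15 → 31

Answer: 31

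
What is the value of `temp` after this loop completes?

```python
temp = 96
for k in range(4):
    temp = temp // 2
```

Halve 4 times: 96 // 2^4 = 6
`temp` takes the values: 96 → 48 → 24 → 12 → 6

Answer: 6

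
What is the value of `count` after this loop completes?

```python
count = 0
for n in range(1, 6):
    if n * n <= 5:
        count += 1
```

Count numbers where n² ≤ 5
`count` takes the values: 0 → 1 → 2

Answer: 2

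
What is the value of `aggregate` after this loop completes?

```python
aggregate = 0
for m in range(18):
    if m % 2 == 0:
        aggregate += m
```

Sum of even numbers 0 to 17
`aggregate` takes the values: 0 → 2 → 6 → 12 → 20 → 30 → 42 → 56 → 72

Answer: 72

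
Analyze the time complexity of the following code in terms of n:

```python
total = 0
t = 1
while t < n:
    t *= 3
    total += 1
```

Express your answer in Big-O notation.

Each loop level contributes: log n. Multiplying the contributions gives O(log n).

Answer: O(log n)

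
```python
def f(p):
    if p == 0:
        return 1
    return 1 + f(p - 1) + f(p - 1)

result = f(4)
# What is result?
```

f(p) = 1 + 2·f(p-1), f(0)=1. Closed form: (1+1)·2^4 - 1 = 31.

Answer: 31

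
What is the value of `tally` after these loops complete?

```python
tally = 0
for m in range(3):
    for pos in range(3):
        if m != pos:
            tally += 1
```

3² - 3 (exclude diagonal)
`tally` takes the values: 0 → 1 → 2 → 3 → 4 → 5 → 6

Answer: 6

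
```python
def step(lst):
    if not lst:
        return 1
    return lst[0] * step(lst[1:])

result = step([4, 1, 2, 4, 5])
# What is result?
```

Product over [4, 1, 2, 4, 5] = 4 * 1 * 2 * 4 * 5 = 160

Answer: 160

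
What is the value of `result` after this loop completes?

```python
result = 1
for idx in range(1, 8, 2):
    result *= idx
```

Product of 1, 3, 5, ... up to 7
`result` takes the values: 1 → 3 → 15 → 105

Answer: 105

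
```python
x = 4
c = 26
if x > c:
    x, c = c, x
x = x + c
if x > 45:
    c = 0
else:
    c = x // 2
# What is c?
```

Trace:
`x = 4` → x = 4
`c = 26` → c = 26
`if x > c: ...` → x > c is False → no variable changes
`x = x + c` → x = 30
`if x > 45: ...` → x > 45 is False, take else branch → c = 15
So c = 15

Answer: 15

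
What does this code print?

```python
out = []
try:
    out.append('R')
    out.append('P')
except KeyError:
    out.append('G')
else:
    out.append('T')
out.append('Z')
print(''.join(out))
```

Execution trace: 'R' (try body) → 'P' (try body, no exception) → 'T' (else) → 'Z' (after the try/except). Output: RPTZ

Answer: RPTZ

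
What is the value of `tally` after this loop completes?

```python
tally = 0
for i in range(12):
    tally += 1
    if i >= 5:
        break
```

Loop breaks when i reaches 5, tally is 6
`tally` takes the values: 0 → 1 → 2 → 3 → 4 → 5 → 6

Answer: 6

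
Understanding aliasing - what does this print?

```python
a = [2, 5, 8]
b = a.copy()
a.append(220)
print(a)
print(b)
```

Key concept: list.copy() creates independent copy.
Step by step:
`a = [2, 5, 8]` → a = [2, 5, 8]
`b = a.copy()` → b = [2, 5, 8]
`a.append(220)` → a = [2, 5, 8, 220]
`print(a)` → prints [2, 5, 8, 220]
`print(b)` → prints [2, 5, 8]

Answer:
[2, 5, 8, 220]
[2, 5, 8]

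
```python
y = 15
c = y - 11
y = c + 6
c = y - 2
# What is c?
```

Trace:
`y = 15` → y = 15
`c = y - 11` → c = 4
`y = c + 6` → y = 10
`c = y - 2` → c = 8
So c = 8

Answer: 8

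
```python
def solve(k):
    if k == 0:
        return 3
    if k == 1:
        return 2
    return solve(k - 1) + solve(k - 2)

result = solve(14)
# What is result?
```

Build up from base cases: solve(0)=3, solve(1)=2, solve(2)=5, solve(3)=7, solve(4)=12, solve(5)=19, solve(6)=31, ..., solve(14)=1453

Answer: 1453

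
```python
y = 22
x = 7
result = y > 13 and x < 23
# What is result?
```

Trace:
`y = 22` → y = 22
`x = 7` → x = 7
`result = y > 13 and x < 23` → result = True
So result = True

Answer: True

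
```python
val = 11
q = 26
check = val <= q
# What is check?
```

Trace:
`val = 11` → val = 11
`q = 26` → q = 26
`check = val <= q` → check = True
So check = True

Answer: True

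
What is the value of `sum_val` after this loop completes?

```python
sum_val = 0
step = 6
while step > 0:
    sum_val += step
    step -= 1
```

Sum 6 down to 1
`sum_val` takes the values: 0 → 6 → 11 → 15 → 18 → 20 → 21

Answer: 21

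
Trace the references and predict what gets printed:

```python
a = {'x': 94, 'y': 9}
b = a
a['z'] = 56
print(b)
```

Key concept: dict aliasing.
Step by step:
`a = {'x': 94, 'y': 9}` → a = {'x': 94, 'y': 9}
`b = a` → b = {'x': 94, 'y': 9} (same object as a)
`a['z'] = 56` → a = {'x': 94, 'y': 9, 'z': 56} (same object as b); b = {'x': 94, 'y': 9, 'z': 56} (same object as a)
`print(b)` → prints {'x': 94, 'y': 9, 'z': 56}

Answer: {'x': 94, 'y': 9, 'z': 56}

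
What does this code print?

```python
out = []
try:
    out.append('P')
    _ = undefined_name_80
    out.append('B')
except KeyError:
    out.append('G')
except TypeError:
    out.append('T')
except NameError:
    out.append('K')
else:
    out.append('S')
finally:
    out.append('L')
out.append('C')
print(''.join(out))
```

Execution trace: 'P' (try body) → 'K' (except NameError) → 'L' (finally) → 'C' (after the try/except). Output: PKLC

Answer: PKLC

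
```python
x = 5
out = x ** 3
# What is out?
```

Trace:
`x = 5` → x = 5
`out = x ** 3` → out = 125
So out = 125

Answer: 125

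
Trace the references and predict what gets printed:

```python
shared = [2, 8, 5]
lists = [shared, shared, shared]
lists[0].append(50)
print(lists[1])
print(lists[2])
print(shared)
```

Key concept: list of same reference.
Step by step:
`shared = [2, 8, 5]` → shared = [2, 8, 5]
`lists = [shared, shared, shared]` → lists = [[2, 8, 5], [2, 8, 5], [2, 8, 5]]
`lists[0].append(50)` → shared = [2, 8, 5, 50]; lists = [[2, 8, 5, 50], [2, 8, 5, 50], [2, 8, 5, 50]]
`print(lists[1])` → prints [2, 8, 5, 50]
`print(lists[2])` → prints [2, 8, 5, 50]
`print(shared)` → prints [2, 8, 5, 50]

Answer:
[2, 8, 5, 50]
[2, 8, 5, 50]
[2, 8, 5, 50]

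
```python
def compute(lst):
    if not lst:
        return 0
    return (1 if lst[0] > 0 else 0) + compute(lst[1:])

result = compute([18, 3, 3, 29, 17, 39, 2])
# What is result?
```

Count of positive elements in [18, 3, 3, 29, 17, 39, 2] = 7

Answer: 7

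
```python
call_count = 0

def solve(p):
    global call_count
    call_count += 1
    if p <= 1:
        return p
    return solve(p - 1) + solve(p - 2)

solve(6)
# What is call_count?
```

Calls(p) = 1 + Calls(p-1) + Calls(p-2); Calls(0)=Calls(1)=1. For p=6 this gives 25.

Answer: 25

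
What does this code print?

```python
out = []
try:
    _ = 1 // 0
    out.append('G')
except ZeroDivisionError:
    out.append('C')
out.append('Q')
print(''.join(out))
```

Execution trace: 'C' (except ZeroDivisionError) → 'Q' (after the try/except). Output: CQ

Answer: CQ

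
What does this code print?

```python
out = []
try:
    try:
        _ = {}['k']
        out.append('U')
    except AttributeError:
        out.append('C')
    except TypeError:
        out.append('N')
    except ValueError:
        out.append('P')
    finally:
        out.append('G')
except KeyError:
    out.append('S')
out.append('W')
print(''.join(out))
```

Execution trace: 'G' (finally) → 'S' (outer except KeyError) → 'W' (after the try/except). Output: GSW

Answer: GSW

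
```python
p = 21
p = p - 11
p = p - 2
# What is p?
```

Trace:
`p = 21` → p = 21
`p = p - 11` → p = 10
`p = p - 2` → p = 8
So p = 8

Answer: 8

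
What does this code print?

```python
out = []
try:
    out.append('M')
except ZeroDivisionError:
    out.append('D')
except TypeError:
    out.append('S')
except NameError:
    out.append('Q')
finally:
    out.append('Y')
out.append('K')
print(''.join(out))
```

Execution trace: 'M' (try body, no exception) → 'Y' (finally) → 'K' (after the try/except). Output: MYK

Answer: MYK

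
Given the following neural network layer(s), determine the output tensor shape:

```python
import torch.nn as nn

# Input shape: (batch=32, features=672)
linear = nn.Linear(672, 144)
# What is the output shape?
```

Input: (32, 672) -> Output: (32, 144)

Answer: (32, 144)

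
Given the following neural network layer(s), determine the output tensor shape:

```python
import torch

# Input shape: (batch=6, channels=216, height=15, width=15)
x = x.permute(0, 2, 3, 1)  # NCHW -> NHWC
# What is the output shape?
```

Input: (6, 216, 15, 15) -> Output: (6, 15, 15, 216)

Answer: (6, 15, 15, 216)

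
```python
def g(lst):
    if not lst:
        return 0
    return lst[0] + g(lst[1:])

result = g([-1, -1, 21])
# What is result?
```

(-1) + (-1) + 21 + 0 = 19

Answer: 19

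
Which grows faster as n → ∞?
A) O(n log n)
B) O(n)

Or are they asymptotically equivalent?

O(n log n) vs O(n): Higher order terms dominate.

Answer: A) O(n log n) grows faster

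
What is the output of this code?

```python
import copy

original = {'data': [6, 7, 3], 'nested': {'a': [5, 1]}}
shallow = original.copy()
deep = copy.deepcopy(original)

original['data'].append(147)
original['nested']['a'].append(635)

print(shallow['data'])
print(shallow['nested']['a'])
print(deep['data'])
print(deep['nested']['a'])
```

Key concept: comparing shallow vs deep copy.
Step by step:
`original = {'data': [6, 7, 3], 'nested': {'a': [5, 1]}}` → original = {'data': [6, 7, 3], 'nested': {'a': [5, 1]}}
`shallow = original.copy()` → shallow = {'data': [6, 7, 3], 'nested': {'a': [5, 1]}}
`deep = copy.deepcopy(original)` → deep = {'data': [6, 7, 3], 'nested': {'a': [5, 1]}}
`original['data'].append(147)` → original = {'data': [6, 7, 3, 147], 'nested': {'a': [5, 1]}}; shallow = {'data': [6, 7, 3, 147], 'nested': {'a': [5, 1]}}
`original['nested']['a'].append(635)` → original = {'data': [6, 7, 3, 147], 'nested': {'a': [5, 1, 635]}}; shallow = {'data': [6, 7, 3, 147], 'nested': {'a': [5, 1, 635]}}
`print(shallow['data'])` → prints [6, 7, 3, 147]
`print(shallow['nested']['a'])` → prints [5, 1, 635]
`print(deep['data'])` → prints [6, 7, 3]
`print(deep['nested']['a'])` → prints [5, 1]

Answer:
[6, 7, 3, 147]
[5, 1, 635]
[6, 7, 3]
[5, 1]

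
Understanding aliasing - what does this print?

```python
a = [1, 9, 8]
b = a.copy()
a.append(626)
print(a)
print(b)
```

Key concept: list.copy() creates independent copy.
Step by step:
`a = [1, 9, 8]` → a = [1, 9, 8]
`b = a.copy()` → b = [1, 9, 8]
`a.append(626)` → a = [1, 9, 8, 626]
`print(a)` → prints [1, 9, 8, 626]
`print(b)` → prints [1, 9, 8]

Answer:
[1, 9, 8, 626]
[1, 9, 8]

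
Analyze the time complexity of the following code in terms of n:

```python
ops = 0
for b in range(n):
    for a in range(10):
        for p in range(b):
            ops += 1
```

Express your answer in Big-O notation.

Each loop level contributes: n × 1 × n. Multiplying the contributions gives O(n^2).

Answer: O(n^2)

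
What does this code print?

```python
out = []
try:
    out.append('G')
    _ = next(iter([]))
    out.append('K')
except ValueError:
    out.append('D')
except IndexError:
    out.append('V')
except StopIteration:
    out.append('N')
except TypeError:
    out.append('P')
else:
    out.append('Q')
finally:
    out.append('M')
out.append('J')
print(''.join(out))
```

Execution trace: 'G' (try body) → 'N' (except StopIteration) → 'M' (finally) → 'J' (after the try/except). Output: GNMJ

Answer: GNMJ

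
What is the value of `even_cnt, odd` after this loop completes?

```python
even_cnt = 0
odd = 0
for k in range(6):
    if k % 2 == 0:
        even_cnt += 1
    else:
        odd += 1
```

Count evens and odds in range(6)
`even_cnt, odd` takes the values: (0, 0) → (1, 0) → (1, 1) → (2, 1) → (2, 2) → (3, 2) → (3, 3)

Answer: 3, 3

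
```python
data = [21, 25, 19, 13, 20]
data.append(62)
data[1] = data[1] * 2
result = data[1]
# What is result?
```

Trace:
`data = [21, 25, 19, 13, 20]` → data = [21, 25, 19, 13, 20]
`data.append(62)` → data = [21, 25, 19, 13, 20, 62]
`data[1] = data[1] * 2` → data = [21, 50, 19, 13, 20, 62]
`result = data[1]` → result = 50
So result = 50

Answer: 50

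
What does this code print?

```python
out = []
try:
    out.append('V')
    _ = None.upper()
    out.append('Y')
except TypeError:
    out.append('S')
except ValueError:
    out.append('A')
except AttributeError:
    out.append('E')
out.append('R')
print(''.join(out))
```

Execution trace: 'V' (try body) → 'E' (except AttributeError) → 'R' (after the try/except). Output: VER

Answer: VER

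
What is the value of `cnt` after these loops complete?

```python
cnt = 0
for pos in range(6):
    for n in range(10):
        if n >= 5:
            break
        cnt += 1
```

Inner breaks at 5, outer runs 6 times
`cnt` takes the values: 0 → 1 → 2 → 3 → 4 → 5 → 6 → 7 → 8 → 9 → 10 → 11 → 12 → 13 → 14 → 15 → 16 → 17 → 18 → 19 → 20 → 21 → 22 → 23 → 24 → 25 → 26 → 27 → 28 → 29 → 30

Answer: 30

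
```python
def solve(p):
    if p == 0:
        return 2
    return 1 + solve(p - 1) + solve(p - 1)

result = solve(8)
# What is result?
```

solve(p) = 1 + 2·solve(p-1), solve(0)=2. Closed form: (2+1)·2^8 - 1 = 767.

Answer: 767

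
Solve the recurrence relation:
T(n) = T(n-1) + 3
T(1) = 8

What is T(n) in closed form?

Unrolling: T(n) = T(1) + 3·(n-1) = 8 + 3(n-1) = 3n + 5.

Answer: T(n) = 3n + 5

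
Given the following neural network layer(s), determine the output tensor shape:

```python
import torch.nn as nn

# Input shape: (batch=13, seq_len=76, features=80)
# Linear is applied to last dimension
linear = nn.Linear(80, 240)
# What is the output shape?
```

Input: (13, 76, 80) -> Output: (13, 76, 240)

Answer: (13, 76, 240)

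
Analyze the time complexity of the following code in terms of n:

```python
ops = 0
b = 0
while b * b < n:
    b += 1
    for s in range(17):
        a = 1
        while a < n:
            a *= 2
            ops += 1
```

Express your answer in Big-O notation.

Each loop level contributes: √n × 1 × log n. Multiplying the contributions gives O(√n log n).

Answer: O(√n log n)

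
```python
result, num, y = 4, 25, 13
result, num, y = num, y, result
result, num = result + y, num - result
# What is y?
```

Trace:
`result, num, y = 4, 25, 13` → result = 4; num = 25; y = 13
`result, num, y = num, y, result` → result = 25; num = 13; y = 4
`result, num = result + y, num - result` → result = 29; num = -12
So y = 4

Answer: 4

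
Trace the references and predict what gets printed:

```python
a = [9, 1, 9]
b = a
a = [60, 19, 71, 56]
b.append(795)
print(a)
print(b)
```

Key concept: rebinding vs mutation: a is rebound to a new list, b still points at the original.
Step by step:
`a = [9, 1, 9]` → a = [9, 1, 9]
`b = a` → b = [9, 1, 9] (same object as a)
`a = [60, 19, 71, 56]` → a = [60, 19, 71, 56]
`b.append(795)` → b = [9, 1, 9, 795]
`print(a)` → prints [60, 19, 71, 56]
`print(b)` → prints [9, 1, 9, 795]

Answer:
[60, 19, 71, 56]
[9, 1, 9, 795]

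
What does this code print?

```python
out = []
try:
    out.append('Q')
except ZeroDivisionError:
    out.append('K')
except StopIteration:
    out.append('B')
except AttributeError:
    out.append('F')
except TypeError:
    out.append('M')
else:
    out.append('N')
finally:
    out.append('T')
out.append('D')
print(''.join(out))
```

Execution trace: 'Q' (try body, no exception) → 'N' (else) → 'T' (finally) → 'D' (after the try/except). Output: QNTD

Answer: QNTD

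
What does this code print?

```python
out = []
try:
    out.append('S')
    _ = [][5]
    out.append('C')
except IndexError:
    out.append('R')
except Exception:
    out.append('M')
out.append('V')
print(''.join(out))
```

Execution trace: 'S' (try body) → 'R' (except IndexError) → 'V' (after the try/except). Output: SRV

Answer: SRV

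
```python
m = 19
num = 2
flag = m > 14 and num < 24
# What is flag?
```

Trace:
`m = 19` → m = 19
`num = 2` → num = 2
`flag = m > 14 and num < 24` → flag = True
So flag = True

Answer: True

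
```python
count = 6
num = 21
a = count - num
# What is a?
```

Trace:
`count = 6` → count = 6
`num = 21` → num = 21
`a = count - num` → a = -15
So a = -15

Answer: -15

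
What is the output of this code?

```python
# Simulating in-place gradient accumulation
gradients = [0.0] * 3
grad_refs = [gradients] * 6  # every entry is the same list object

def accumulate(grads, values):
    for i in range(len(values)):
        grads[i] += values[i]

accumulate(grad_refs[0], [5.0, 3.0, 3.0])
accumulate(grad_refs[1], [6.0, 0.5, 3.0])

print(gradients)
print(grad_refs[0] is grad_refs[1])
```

Key concept: gradient accumulation aliasing.
Step by step:
`gradients = [0.0] * 3` → gradients = [0.0, 0.0, 0.0]
`grad_refs = [gradients] * 6` → grad_refs = [[0.0, 0.0, 0.0], [0.0, 0.0, 0.0], [0.0, 0.0, 0.0], [0.0, 0.0, 0.0], [0.0, 0.0, 0.0], [0.0, 0.0, 0.0]]
`accumulate(grad_refs[0], [5.0, 3.0, 3.0])` → gradients = [5.0, 3.0, 3.0]; grad_refs = [[5.0, 3.0, 3.0], [5.0, 3.0, 3.0], [5.0, 3.0, 3.0], [5.0, 3.0, 3.0], [5.0, 3.0, 3.0], [5.0, 3.0, 3.0]]
`accumulate(grad_refs[1], [6.0, 0.5, 3.0])` → gradients = [11.0, 3.5, 6.0]; grad_refs = [[11.0, 3.5, 6.0], [11.0, 3.5, 6.0], [11.0, 3.5, 6.0], [11.0, 3.5, 6.0], [11.0, 3.5, 6.0], [11.0, 3.5, 6.0]]
`print(gradients)` → prints [11.0, 3.5, 6.0]
`print(grad_refs[0] is grad_refs[1])` → prints True

Answer:
[11.0, 3.5, 6.0]
True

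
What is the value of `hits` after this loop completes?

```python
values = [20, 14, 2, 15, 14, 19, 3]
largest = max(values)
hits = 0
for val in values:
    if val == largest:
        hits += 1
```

Count of max value 20 in [20, 14, 2, 15, 14, 19, 3]
`hits` takes the values: 0 → 1

Answer: 1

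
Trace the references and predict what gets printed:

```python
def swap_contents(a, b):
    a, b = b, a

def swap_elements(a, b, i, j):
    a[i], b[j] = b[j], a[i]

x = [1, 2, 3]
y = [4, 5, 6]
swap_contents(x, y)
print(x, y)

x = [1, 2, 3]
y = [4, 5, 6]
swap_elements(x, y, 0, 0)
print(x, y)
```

Key concept: parameter rebinding vs mutation.
Step by step:
`x = [1, 2, 3]` → x = [1, 2, 3]
`y = [4, 5, 6]` → y = [4, 5, 6]
`swap_contents(x, y)` → no visible change to tracked variables
`print(x, y)` → prints [1, 2, 3] [4, 5, 6]
`x = [1, 2, 3]` → x = [1, 2, 3]
`y = [4, 5, 6]` → y = [4, 5, 6]
`swap_elements(x, y, 0, 0)` → x = [4, 2, 3]; y = [1, 5, 6]
`print(x, y)` → prints [4, 2, 3] [1, 5, 6]

Answer:
[1, 2, 3] [4, 5, 6]
[4, 2, 3] [1, 5, 6]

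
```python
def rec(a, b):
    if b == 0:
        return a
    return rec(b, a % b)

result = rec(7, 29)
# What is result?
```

rec(7, 29) -> rec(29, 7) -> rec(7, 1) -> rec(1, 0) -> 1

Answer: 1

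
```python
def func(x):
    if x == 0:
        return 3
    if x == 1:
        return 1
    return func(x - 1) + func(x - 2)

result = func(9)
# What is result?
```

Build up from base cases: func(0)=3, func(1)=1, func(2)=4, func(3)=5, func(4)=9, func(5)=14, func(6)=23, ..., func(9)=97

Answer: 97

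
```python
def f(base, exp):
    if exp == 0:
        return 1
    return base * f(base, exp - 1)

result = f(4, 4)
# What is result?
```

f(4, 4) = 4 * 4 * 4 * 4 = 256

Answer: 256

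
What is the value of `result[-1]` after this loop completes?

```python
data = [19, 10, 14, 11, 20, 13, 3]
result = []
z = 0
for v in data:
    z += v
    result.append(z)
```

Cumulative sum ends at 90
`result` takes the values: [] → [19] → [19, 29] → [19, 29, 43] → [19, 29, 43, 54] → [19, 29, 43, 54, 74] → [19, 29, 43, 54, 74, 87] → [19, 29, 43, 54, 74, 87, 90]
So `result[-1]` = 90

Answer: 90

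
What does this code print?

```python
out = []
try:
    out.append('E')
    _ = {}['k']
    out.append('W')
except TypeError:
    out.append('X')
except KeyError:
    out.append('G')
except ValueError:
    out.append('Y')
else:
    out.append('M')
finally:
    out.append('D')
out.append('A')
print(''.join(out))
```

Execution trace: 'E' (try body) → 'G' (except KeyError) → 'D' (finally) → 'A' (after the try/except). Output: EGDA

Answer: EGDA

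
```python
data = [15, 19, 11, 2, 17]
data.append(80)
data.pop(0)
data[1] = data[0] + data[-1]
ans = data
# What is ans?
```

Trace:
`data = [15, 19, 11, 2, 17]` → data = [15, 19, 11, 2, 17]
`data.append(80)` → data = [15, 19, 11, 2, 17, 80]
`data.pop(0)` → data = [19, 11, 2, 17, 80]
`data[1] = data[0] + data[-1]` → data = [19, 99, 2, 17, 80]
`ans = data` → ans = [19, 99, 2, 17, 80]
So ans = [19, 99, 2, 17, 80]

Answer: [19, 99, 2, 17, 80]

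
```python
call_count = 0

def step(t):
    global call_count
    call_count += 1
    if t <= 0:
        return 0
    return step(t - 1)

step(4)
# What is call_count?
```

Linear recursion stepping by 1: 5 calls from t=4 down to ≤0.

Answer: 5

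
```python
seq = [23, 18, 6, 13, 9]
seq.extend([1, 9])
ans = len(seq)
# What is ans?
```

Trace:
`seq = [23, 18, 6, 13, 9]` → seq = [23, 18, 6, 13, 9]
`seq.extend([1, 9])` → seq = [23, 18, 6, 13, 9, 1, 9]
`ans = len(seq)` → ans = 7
So ans = 7

Answer: 7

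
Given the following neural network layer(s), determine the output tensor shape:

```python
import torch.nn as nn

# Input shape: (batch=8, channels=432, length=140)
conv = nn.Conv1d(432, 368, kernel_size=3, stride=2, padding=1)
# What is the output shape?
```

Input: (8, 432, 140) -> Output: (8, 368, 70)

Answer: (8, 368, 70)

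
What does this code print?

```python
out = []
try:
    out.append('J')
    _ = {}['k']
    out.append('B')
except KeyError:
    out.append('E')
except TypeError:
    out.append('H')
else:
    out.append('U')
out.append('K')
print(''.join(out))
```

Execution trace: 'J' (try body) → 'E' (except KeyError) → 'K' (after the try/except). Output: JEK

Answer: JEK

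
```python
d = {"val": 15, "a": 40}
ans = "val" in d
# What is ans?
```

Trace:
`d = {"val": 15, "a": 40}` → d = {'val': 15, 'a': 40}
`ans = "val" in d` → ans = True
So ans = True

Answer: True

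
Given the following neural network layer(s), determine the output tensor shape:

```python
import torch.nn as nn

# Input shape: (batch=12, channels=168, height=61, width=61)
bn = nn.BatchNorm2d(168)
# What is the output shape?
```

Input: (12, 168, 61, 61) -> Output: (12, 168, 61, 61)

Answer: (12, 168, 61, 61)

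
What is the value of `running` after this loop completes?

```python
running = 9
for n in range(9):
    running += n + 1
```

Start at 9, add 1 to 9 = 54
`running` takes the values: 9 → 10 → 12 → 15 → 19 → 24 → 30 → 37 → 45 → 54

Answer: 54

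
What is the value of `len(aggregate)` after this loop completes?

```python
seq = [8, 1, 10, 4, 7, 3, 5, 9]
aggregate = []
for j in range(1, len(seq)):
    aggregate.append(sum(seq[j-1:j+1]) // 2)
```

Number of 2-element averages
`aggregate` takes the values: [] → [4] → [4, 5] → [4, 5, 7] → [4, 5, 7, 5] → [4, 5, 7, 5, 5] → [4, 5, 7, 5, 5, 4] → [4, 5, 7, 5, 5, 4, 7]
So `len(aggregate)` = 7

Answer: 7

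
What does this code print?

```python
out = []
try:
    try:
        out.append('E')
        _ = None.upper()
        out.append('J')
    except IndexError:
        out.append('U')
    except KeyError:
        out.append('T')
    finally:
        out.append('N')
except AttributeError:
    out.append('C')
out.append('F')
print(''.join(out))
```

Execution trace: 'E' (try body) → 'N' (finally) → 'C' (outer except AttributeError) → 'F' (after the try/except). Output: ENCF

Answer: ENCF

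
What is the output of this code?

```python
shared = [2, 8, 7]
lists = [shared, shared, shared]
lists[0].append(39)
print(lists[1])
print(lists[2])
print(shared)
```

Key concept: list of same reference.
Step by step:
`shared = [2, 8, 7]` → shared = [2, 8, 7]
`lists = [shared, shared, shared]` → lists = [[2, 8, 7], [2, 8, 7], [2, 8, 7]]
`lists[0].append(39)` → shared = [2, 8, 7, 39]; lists = [[2, 8, 7, 39], [2, 8, 7, 39], [2, 8, 7, 39]]
`print(lists[1])` → prints [2, 8, 7, 39]
`print(lists[2])` → prints [2, 8, 7, 39]
`print(shared)` → prints [2, 8, 7, 39]

Answer:
[2, 8, 7, 39]
[2, 8, 7, 39]
[2, 8, 7, 39]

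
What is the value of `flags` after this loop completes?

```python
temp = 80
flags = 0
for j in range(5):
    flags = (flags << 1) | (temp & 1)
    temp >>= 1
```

Reverse lowest 5 bits of 80
`flags` takes the values: 0 → 1

Answer: 1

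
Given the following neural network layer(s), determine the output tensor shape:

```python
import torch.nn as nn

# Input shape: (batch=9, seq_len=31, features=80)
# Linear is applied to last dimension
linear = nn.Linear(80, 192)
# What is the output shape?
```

Input: (9, 31, 80) -> Output: (9, 31, 192)

Answer: (9, 31, 192)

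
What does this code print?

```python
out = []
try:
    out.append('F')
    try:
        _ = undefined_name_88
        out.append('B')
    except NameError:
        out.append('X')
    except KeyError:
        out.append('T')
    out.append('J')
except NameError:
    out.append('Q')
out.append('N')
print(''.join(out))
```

Execution trace: 'F' (try body) → 'X' (inner except NameError) → 'J' (try body, no exception) → 'N' (after the try/except). Output: FXJN

Answer: FXJN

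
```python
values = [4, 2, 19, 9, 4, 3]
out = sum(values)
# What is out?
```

Trace:
`values = [4, 2, 19, 9, 4, 3]` → values = [4, 2, 19, 9, 4, 3]
`out = sum(values)` → out = 41
So out = 41

Answer: 41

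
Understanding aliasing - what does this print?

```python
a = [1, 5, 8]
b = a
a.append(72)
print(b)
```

Key concept: basic list aliasing.
Step by step:
`a = [1, 5, 8]` → a = [1, 5, 8]
`b = a` → b = [1, 5, 8] (same object as a)
`a.append(72)` → a = [1, 5, 8, 72] (same object as b); b = [1, 5, 8, 72] (same object as a)
`print(b)` → prints [1, 5, 8, 72]

Answer: [1, 5, 8, 72]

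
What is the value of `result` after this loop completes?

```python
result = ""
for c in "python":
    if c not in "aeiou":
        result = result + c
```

Remove vowels from 'python'
`result` takes the values: "" → "p" → "py" → "pyt" → "pyth" → "pythn"

Answer: "pythn"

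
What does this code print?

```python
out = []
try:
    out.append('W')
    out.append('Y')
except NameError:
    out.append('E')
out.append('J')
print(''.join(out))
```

Execution trace: 'W' (try body) → 'Y' (try body, no exception) → 'J' (after the try/except). Output: WYJ

Answer: WYJ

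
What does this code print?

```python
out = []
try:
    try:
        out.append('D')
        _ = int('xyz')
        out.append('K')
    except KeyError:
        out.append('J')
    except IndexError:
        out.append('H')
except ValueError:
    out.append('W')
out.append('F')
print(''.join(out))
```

Execution trace: 'D' (try body) → 'W' (outer except ValueError) → 'F' (after the try/except). Output: DWF

Answer: DWF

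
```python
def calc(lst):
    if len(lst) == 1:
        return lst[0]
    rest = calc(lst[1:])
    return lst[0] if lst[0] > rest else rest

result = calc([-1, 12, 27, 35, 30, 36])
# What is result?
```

Recursive max over [-1, 12, 27, 35, 30, 36] = 36

Answer: 36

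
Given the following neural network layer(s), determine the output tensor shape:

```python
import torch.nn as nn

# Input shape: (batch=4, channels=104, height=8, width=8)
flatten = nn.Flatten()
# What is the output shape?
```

Input: (4, 104, 8, 8) -> Output: (4, 6656)

Answer: (4, 6656)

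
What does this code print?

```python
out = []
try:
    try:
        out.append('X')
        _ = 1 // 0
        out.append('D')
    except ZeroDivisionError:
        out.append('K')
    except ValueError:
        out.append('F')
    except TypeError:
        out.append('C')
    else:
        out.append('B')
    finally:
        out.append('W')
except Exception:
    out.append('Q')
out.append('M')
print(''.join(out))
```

Execution trace: 'X' (inner try body) → 'K' (inner except ZeroDivisionError) → 'W' (inner finally) → 'M' (after the try/except). Output: XKWM

Answer: XKWM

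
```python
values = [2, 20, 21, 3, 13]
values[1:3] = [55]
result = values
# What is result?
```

Trace:
`values = [2, 20, 21, 3, 13]` → values = [2, 20, 21, 3, 13]
`values[1:3] = [55]` → values = [2, 55, 3, 13]
`result = values` → result = [2, 55, 3, 13]
So result = [2, 55, 3, 13]

Answer: [2, 55, 3, 13]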